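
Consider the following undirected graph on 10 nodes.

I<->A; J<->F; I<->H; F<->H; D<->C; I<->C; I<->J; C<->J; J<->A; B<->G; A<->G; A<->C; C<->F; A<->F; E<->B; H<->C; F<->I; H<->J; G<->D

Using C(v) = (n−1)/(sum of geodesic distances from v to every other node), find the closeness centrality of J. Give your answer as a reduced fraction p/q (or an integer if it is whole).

Distances from J: A:1, B:3, C:1, D:2, E:4, F:1, G:2, H:1, I:1. Sum = 16.
n = 10, so closeness = 9/16.

9/16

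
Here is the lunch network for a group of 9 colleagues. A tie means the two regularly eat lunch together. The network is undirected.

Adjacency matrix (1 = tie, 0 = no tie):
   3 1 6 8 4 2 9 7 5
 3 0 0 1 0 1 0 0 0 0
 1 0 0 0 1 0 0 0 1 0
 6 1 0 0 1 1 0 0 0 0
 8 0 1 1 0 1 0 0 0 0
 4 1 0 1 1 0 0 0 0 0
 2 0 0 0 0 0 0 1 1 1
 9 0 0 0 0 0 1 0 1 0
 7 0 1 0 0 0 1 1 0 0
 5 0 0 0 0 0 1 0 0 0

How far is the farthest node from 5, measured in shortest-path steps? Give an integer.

Distances from 5: 1:3, 2:1, 3:6, 4:5, 6:5, 7:2, 8:4, 9:2.
The largest is 6 (to 3), so the eccentricity of 5 is 6.

6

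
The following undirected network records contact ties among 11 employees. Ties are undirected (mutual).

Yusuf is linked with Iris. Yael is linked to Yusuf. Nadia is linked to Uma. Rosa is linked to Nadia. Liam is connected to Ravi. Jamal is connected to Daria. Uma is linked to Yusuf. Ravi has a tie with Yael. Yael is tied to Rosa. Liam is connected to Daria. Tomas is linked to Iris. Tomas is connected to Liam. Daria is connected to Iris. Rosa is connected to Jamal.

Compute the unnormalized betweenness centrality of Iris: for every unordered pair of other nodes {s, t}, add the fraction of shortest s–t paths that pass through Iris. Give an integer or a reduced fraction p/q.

Pairs whose geodesics pass through Iris — Yael–Daria: 1/3; Yael–Tomas: 1/2; Yusuf–Jamal: 1/2; Yusuf–Daria: 1; Yusuf–Tomas: 1; Yusuf–Liam: 2/3; Uma–Daria: 1; Uma–Tomas: 1; Uma–Liam: 2/3; Nadia–Tomas: 1; Rosa–Tomas: 2/4; Jamal–Tomas: 1/2; Daria–Tomas: 1/2.
All other pairs contribute 0.
Summing the contributions gives betweenness(Iris) = 55/6.

55/6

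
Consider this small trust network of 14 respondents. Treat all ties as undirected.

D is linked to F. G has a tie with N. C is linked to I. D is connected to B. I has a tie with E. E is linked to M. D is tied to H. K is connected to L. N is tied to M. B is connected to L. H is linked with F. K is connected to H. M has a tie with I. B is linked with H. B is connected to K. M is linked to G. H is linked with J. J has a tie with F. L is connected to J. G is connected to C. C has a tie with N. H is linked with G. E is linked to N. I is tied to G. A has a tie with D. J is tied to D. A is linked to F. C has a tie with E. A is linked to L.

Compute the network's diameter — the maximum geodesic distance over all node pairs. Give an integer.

Eccentricity of each node (its greatest distance to any other): A:5, B:4, C:4, D:4, E:5, F:4, G:3, H:3, I:4, J:4, K:4, L:5, M:4, N:4.
The maximum eccentricity is 5, realized for instance by the pair E–L via E – N – G – H – K – L. So the diameter is 5.

5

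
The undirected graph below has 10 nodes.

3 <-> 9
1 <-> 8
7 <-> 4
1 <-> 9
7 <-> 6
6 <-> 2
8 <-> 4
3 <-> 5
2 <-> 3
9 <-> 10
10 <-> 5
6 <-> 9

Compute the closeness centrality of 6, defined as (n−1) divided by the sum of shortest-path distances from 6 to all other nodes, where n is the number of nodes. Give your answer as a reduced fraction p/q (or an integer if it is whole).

Distances from 6: 1:2, 2:1, 3:2, 4:2, 5:3, 7:1, 8:3, 9:1, 10:2. Sum = 17.
n = 10, so closeness = 9/17.

9/17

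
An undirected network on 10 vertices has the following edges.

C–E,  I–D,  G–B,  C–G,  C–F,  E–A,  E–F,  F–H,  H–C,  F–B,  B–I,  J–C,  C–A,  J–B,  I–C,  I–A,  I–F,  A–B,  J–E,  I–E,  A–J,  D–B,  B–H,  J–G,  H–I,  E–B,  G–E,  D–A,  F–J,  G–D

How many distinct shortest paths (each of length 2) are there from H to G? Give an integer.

The shortest distance is 2. The length-2 paths are: H–C–G; H–B–G.
That gives 2 distinct shortest paths.

2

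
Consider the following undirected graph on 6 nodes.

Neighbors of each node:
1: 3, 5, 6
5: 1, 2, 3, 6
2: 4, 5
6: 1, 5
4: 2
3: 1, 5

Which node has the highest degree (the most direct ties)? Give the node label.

Degrees — 1:3, 2:2, 3:2, 4:1, 5:4, 6:2.
The maximum is 4, attained only by 5.

5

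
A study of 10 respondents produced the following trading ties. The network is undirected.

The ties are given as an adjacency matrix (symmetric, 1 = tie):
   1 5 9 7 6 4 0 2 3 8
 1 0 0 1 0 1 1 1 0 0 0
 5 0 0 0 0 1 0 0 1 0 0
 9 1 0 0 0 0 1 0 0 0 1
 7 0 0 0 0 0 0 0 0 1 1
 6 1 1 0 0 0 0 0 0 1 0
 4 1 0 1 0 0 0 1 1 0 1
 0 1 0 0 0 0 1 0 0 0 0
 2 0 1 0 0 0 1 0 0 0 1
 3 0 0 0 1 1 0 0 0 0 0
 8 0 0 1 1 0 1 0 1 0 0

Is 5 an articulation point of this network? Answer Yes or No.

Even without 5, every remaining node can still reach every other (the residual graph is connected), so 5 is not a cut vertex.

No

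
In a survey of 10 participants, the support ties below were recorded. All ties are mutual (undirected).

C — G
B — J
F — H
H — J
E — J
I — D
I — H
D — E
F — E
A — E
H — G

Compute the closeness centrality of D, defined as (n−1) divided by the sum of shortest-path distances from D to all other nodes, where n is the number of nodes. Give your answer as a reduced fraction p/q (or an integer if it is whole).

9/20

Distances from D: A:2, B:3, C:4, E:1, F:2, G:3, H:2, I:1, J:2. Sum = 20.
n = 10, so closeness = 9/20.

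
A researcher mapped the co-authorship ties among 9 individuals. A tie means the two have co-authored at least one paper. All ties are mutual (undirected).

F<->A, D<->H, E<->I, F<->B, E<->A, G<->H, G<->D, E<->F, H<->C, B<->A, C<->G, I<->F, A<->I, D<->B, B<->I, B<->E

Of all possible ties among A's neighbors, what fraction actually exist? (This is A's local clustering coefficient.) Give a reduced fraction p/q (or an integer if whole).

1

A's neighbors: B, E, F, and I (k = 4).
Possible neighbor pairs: C(4,2) = 6. Edges among them: B–E, B–F, B–I, E–F, E–I, F–I → e = 6.
Clustering(A) = 6/6 = 1.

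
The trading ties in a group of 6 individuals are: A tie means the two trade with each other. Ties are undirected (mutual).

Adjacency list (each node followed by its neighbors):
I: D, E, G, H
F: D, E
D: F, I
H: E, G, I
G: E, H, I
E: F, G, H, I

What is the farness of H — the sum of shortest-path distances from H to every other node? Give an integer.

Distances from H: D:2, E:1, F:2, G:1, I:1.
Sum = 2 + 1 + 2 + 1 + 1 = 7.

7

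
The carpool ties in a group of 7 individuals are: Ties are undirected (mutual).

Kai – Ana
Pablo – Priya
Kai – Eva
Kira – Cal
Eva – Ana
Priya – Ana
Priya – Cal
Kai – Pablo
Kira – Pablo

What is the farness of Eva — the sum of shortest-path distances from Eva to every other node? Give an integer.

12

Distances from Eva: Ana:1, Cal:3, Kai:1, Kira:3, Pablo:2, Priya:2.
Sum = 1 + 3 + 1 + 3 + 2 + 2 = 12.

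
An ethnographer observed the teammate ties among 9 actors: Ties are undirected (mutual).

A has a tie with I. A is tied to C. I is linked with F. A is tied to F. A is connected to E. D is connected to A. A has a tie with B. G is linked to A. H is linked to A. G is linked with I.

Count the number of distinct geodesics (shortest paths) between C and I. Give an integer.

1

The shortest distance is 2, and the only length-2 path is C–A–I. So there is exactly 1 shortest path.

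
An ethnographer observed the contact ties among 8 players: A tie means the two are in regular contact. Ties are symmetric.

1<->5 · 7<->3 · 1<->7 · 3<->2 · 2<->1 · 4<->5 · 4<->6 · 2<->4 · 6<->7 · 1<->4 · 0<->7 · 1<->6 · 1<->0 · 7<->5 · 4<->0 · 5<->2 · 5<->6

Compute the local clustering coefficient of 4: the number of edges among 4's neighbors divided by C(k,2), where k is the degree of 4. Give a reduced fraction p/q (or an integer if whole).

4's neighbors: 0, 1, 2, 5, and 6 (k = 5).
Possible neighbor pairs: C(5,2) = 10. Edges among them: 0–1, 1–2, 1–5, 1–6, 2–5, 5–6 → e = 6.
Clustering(4) = 6/10 = 3/5.

3/5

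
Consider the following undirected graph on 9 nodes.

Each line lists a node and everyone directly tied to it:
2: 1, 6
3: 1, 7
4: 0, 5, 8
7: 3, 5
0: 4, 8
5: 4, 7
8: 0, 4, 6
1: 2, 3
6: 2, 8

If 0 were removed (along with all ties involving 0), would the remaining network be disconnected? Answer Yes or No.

Even without 0, every remaining node can still reach every other (the residual graph is connected), so 0 is not a cut vertex.

No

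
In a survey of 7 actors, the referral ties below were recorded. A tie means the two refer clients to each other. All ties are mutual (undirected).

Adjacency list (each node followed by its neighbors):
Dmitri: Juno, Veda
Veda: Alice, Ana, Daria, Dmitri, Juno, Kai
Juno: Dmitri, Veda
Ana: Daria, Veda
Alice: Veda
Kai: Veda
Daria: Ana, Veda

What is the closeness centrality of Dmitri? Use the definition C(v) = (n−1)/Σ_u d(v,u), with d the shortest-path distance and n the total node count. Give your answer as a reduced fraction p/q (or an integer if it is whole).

Distances from Dmitri: Alice:2, Ana:2, Daria:2, Juno:1, Kai:2, Veda:1. Sum = 10.
n = 7, so closeness = 6/10 = 3/5.

3/5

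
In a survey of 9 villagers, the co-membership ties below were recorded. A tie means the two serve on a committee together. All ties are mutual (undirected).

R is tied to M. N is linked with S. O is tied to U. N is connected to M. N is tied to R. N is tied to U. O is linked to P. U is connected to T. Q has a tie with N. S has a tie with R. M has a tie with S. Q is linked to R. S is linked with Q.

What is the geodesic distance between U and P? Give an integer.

One shortest route is U – O – P, which uses 2 edges, and U and P are not directly tied, so nothing shorter exists. So d(U,P) = 2.

2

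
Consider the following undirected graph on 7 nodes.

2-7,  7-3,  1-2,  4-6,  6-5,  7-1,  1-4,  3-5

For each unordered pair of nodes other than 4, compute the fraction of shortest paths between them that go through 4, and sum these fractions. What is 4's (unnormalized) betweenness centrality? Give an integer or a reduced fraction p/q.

Pairs whose geodesics pass through 4 — 5–1: 1/2; 6–1: 1; 6–2: 1; 6–7: 1/2.
All other pairs contribute 0.
Summing the contributions gives betweenness(4) = 3.

3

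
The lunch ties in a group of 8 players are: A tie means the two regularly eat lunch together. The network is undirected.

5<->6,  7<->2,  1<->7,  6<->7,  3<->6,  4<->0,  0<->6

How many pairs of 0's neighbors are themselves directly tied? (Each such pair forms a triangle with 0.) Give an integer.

0

0's neighbors are 4 and 6, but none of them are tied to each other, so no triangle contains 0.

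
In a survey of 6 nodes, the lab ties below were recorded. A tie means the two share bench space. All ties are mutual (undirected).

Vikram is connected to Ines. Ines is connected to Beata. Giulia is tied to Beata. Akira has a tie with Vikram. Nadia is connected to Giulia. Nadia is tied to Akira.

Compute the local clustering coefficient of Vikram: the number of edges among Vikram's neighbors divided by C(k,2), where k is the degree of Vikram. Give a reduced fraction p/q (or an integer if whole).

Vikram's neighbors: Akira and Ines (k = 2).
Possible neighbor pairs: C(2,2) = 1. Edges among them: none → e = 0.
Clustering(Vikram) = 0/1.

0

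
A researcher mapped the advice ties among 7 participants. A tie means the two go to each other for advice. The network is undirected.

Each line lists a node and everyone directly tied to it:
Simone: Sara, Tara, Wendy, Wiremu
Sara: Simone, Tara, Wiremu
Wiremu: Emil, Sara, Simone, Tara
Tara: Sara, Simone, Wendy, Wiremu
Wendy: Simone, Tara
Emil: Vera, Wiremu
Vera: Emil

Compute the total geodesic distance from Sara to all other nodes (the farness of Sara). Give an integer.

10

Distances from Sara: Emil:2, Simone:1, Tara:1, Vera:3, Wendy:2, Wiremu:1.
Sum = 2 + 1 + 1 + 3 + 2 + 1 = 10.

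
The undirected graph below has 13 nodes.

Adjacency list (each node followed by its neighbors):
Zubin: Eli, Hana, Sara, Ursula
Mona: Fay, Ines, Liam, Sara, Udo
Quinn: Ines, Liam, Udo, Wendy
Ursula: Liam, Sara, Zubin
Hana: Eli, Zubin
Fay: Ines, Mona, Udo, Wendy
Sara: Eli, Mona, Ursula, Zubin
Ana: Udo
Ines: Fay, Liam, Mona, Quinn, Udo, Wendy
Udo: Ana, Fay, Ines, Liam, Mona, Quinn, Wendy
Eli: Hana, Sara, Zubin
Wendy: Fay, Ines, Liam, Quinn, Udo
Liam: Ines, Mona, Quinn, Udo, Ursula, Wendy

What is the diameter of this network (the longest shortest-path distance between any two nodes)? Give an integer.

5

Eccentricity of each node (its greatest distance to any other): Ana:5, Eli:4, Fay:4, Hana:5, Ines:4, Liam:3, Mona:3, Quinn:4, Sara:3, Udo:4, Ursula:3, Wendy:4, Zubin:4.
The maximum eccentricity is 5, realized for instance by the pair Ana–Hana via Ana – Udo – Mona – Sara – Eli – Hana. So the diameter is 5.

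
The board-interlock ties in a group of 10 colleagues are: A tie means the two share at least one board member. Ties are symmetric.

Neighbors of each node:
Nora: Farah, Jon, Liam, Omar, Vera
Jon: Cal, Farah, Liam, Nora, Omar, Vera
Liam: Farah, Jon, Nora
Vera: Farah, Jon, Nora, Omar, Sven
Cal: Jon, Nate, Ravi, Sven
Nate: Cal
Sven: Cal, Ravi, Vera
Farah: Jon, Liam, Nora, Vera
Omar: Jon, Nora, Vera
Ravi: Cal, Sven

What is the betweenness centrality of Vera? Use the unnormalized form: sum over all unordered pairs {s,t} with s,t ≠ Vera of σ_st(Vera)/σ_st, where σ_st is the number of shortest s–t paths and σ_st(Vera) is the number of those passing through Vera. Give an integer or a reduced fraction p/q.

73/12

Pairs whose geodesics pass through Vera — Sven–Nora: 1; Sven–Jon: 1/2; Sven–Omar: 1; Sven–Farah: 1; Sven–Liam: 3/4; Ravi–Nora: 1/2; Ravi–Omar: 1/2; Ravi–Farah: 1/2; Omar–Farah: 1/3.
All other pairs contribute 0.
Summing the contributions gives betweenness(Vera) = 73/12.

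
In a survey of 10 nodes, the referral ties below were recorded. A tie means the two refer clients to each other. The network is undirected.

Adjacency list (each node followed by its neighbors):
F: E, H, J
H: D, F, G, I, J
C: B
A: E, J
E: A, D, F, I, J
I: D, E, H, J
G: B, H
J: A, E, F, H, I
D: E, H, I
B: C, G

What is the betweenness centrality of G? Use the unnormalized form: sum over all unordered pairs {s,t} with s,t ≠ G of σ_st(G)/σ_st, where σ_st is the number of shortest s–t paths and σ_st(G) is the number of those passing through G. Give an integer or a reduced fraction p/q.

14

Pairs whose geodesics pass through G — E–C: 4/4; E–B: 4/4; D–C: 1; D–B: 1; H–C: 1; H–B: 1; I–C: 1; I–B: 1; F–C: 1; F–B: 1; J–C: 1; J–B: 1; A–C: 1; A–B: 1.
All other pairs contribute 0.
Summing the contributions gives betweenness(G) = 14.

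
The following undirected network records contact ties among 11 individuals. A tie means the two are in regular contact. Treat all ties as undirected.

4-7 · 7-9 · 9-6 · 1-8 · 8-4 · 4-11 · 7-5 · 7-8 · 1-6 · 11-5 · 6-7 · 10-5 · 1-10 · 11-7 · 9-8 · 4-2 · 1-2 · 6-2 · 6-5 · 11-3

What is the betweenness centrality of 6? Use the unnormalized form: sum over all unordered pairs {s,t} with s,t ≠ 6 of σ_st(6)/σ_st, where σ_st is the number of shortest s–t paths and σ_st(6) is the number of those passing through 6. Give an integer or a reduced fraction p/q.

17/3

Pairs whose geodesics pass through 6 — 9–2: 1; 9–5: 1/2; 9–1: 1/2; 9–10: 2/4; 3–1: 2/6; 11–1: 2/6; 2–5: 1; 2–7: 1/2; 5–1: 1/2; 1–7: 1/2.
All other pairs contribute 0.
Summing the contributions gives betweenness(6) = 17/3.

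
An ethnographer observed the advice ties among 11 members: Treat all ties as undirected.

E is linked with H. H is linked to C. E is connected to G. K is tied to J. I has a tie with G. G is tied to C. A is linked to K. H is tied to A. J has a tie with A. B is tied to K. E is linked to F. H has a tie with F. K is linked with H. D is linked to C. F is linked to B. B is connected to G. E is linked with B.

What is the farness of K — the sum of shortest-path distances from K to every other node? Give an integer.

18

Distances from K: A:1, B:1, C:2, D:3, E:2, F:2, G:2, H:1, I:3, J:1.
Sum = 1 + 1 + 2 + 3 + 2 + 2 + 2 + 1 + 3 + 1 = 18.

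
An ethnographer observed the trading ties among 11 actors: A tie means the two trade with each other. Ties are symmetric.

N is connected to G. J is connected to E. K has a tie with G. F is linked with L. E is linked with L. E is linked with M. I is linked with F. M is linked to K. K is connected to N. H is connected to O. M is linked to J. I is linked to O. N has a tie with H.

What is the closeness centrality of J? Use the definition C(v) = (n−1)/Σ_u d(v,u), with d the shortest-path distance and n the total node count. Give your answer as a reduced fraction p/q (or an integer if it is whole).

5/14

Distances from J: E:1, F:3, G:3, H:4, I:4, K:2, L:2, M:1, N:3, O:5. Sum = 28.
n = 11, so closeness = 10/28 = 5/14.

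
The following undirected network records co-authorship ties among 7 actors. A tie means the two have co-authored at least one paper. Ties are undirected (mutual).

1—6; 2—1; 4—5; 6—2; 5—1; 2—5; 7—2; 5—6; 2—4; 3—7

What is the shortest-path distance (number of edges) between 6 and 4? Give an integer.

2

One shortest route is 6 – 5 – 4, which uses 2 edges, and 6 and 4 are not directly tied, so nothing shorter exists. So d(6,4) = 2.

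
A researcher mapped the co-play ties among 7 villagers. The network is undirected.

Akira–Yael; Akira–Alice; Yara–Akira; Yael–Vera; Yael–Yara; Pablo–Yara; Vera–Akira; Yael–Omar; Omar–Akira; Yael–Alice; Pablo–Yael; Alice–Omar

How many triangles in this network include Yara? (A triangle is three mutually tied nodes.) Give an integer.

Yara's neighbors: Akira, Pablo, and Yael.
Neighbor pairs that are themselves tied: Yara–Akira–Yael; Yara–Pablo–Yael. Each forms one triangle with Yara, for 2 in total.

2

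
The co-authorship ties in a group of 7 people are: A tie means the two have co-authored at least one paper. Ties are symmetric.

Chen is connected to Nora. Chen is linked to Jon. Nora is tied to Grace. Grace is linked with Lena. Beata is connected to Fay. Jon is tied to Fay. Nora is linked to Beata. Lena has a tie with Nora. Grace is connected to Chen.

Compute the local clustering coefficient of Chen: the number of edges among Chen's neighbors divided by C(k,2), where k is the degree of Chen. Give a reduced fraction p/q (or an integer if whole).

Chen's neighbors: Grace, Jon, and Nora (k = 3).
Possible neighbor pairs: C(3,2) = 3. Edges among them: Grace–Nora → e = 1.
Clustering(Chen) = 1/3.

1/3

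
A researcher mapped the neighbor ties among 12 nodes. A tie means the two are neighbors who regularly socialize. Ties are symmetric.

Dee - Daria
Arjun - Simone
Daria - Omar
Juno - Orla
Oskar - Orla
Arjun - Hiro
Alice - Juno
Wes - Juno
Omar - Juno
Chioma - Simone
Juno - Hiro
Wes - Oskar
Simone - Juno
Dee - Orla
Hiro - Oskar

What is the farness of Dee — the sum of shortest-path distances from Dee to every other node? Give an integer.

28

Distances from Dee: Alice:3, Arjun:4, Chioma:4, Daria:1, Hiro:3, Juno:2, Omar:2, Orla:1, Oskar:2, Simone:3, Wes:3.
Sum = 3 + 4 + 4 + 1 + 3 + 2 + 2 + 1 + 2 + 3 + 3 = 28.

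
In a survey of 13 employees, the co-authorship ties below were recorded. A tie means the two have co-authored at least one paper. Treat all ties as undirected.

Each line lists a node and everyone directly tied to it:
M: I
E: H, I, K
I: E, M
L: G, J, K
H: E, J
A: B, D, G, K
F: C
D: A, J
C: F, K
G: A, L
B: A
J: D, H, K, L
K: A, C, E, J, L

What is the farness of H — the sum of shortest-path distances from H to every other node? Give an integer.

Distances from H: A:3, B:4, C:3, D:2, E:1, F:4, G:3, I:2, J:1, K:2, L:2, M:3.
Sum = 3 + 4 + 3 + 2 + 1 + 4 + 3 + 2 + 1 + 2 + 2 + 3 = 30.

30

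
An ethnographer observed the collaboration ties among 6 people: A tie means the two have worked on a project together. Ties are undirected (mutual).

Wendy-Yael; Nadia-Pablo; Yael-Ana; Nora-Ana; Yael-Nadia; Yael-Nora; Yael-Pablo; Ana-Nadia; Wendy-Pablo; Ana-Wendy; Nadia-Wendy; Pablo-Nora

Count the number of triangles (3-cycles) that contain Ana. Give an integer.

4

Ana's neighbors: Nadia, Nora, Wendy, and Yael.
Neighbor pairs that are themselves tied: Ana–Nadia–Wendy; Ana–Nadia–Yael; Ana–Nora–Yael; Ana–Wendy–Yael. Each forms one triangle with Ana, for 4 in total.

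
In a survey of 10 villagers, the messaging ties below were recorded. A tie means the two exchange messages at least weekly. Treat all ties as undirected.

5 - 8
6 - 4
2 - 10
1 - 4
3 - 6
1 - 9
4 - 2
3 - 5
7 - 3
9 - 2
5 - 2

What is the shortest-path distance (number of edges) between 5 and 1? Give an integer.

One shortest route is 5 – 2 – 4 – 1, which uses 3 edges, and at distance 2 from 5 we only reach {4, 6, 7, 9, 10}, which does not include 1. So d(5,1) = 3.

3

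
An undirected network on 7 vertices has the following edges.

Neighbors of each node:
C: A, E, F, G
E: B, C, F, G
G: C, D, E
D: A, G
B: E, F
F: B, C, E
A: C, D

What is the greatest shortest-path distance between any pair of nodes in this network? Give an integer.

3

Eccentricity of each node (its greatest distance to any other): A:3, B:3, C:2, D:3, E:2, F:3, G:2.
The maximum eccentricity is 3, realized for instance by the pair D–B via D – G – E – B. So the diameter is 3.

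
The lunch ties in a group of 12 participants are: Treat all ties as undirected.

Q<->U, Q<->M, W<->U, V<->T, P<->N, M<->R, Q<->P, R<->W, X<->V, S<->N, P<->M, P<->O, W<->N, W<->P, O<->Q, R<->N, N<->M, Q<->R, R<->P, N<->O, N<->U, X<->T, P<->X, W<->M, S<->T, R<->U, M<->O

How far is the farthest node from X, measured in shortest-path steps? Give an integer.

3

Distances from X: M:2, N:2, O:2, P:1, Q:2, R:2, S:2, T:1, U:3, V:1, W:2.
The largest is 3 (to U), so the eccentricity of X is 3.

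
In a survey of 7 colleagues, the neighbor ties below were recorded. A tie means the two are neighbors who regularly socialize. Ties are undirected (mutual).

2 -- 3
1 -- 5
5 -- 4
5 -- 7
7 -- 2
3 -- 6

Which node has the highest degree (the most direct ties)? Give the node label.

5

Degrees — 1:1, 2:2, 3:2, 4:1, 5:3, 6:1, 7:2.
The maximum is 3, attained only by 5.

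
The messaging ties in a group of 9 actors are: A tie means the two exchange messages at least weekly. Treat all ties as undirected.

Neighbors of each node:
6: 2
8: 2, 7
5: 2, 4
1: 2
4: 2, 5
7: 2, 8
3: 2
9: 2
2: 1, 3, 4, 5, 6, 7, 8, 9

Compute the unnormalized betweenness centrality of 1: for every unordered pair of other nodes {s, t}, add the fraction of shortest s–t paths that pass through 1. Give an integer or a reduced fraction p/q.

0

No shortest path between any pair of other nodes passes through 1.
Summing the contributions gives betweenness(1) = 0.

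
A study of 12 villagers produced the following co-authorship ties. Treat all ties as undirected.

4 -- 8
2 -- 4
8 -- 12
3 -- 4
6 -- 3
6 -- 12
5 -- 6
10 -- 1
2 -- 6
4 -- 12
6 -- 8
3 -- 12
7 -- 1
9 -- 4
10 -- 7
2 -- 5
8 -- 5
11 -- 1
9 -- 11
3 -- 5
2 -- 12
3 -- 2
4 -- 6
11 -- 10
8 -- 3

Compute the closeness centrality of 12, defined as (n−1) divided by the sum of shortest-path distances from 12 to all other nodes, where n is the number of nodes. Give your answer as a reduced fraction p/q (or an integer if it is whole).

Distances from 12: 1:4, 2:1, 3:1, 4:1, 5:2, 6:1, 7:5, 8:1, 9:2, 10:4, 11:3. Sum = 25.
n = 12, so closeness = 11/25.

11/25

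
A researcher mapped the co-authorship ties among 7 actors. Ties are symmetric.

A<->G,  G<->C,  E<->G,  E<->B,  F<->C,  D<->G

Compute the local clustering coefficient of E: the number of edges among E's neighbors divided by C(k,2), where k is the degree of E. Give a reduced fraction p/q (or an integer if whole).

E's neighbors: B and G (k = 2).
Possible neighbor pairs: C(2,2) = 1. Edges among them: none → e = 0.
Clustering(E) = 0/1.

0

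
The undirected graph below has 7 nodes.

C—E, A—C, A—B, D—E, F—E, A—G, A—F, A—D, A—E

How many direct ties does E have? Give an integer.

4

E is directly tied to A, C, D, and F. That is 4 neighbors, so the degree of E is 4.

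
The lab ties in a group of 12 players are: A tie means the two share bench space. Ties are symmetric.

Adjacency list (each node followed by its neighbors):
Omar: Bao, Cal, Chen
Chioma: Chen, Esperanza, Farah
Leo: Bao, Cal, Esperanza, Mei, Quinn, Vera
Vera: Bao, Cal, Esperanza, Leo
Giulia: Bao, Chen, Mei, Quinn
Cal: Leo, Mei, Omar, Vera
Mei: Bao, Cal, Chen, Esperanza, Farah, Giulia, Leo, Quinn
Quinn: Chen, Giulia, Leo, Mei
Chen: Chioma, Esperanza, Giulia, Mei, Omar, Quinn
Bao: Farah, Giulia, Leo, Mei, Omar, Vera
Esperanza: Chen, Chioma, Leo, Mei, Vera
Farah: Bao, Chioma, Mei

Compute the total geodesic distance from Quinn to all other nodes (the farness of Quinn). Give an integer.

18

Distances from Quinn: Bao:2, Cal:2, Chen:1, Chioma:2, Esperanza:2, Farah:2, Giulia:1, Leo:1, Mei:1, Omar:2, Vera:2.
Sum = 2 + 2 + 1 + 2 + 2 + 2 + 1 + 1 + 1 + 2 + 2 = 18.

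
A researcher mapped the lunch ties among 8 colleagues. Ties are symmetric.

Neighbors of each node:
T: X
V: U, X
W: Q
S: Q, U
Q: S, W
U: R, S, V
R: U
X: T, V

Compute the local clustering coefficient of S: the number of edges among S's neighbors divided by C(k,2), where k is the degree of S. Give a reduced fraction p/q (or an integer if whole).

S's neighbors: Q and U (k = 2).
Possible neighbor pairs: C(2,2) = 1. Edges among them: none → e = 0.
Clustering(S) = 0/1.

0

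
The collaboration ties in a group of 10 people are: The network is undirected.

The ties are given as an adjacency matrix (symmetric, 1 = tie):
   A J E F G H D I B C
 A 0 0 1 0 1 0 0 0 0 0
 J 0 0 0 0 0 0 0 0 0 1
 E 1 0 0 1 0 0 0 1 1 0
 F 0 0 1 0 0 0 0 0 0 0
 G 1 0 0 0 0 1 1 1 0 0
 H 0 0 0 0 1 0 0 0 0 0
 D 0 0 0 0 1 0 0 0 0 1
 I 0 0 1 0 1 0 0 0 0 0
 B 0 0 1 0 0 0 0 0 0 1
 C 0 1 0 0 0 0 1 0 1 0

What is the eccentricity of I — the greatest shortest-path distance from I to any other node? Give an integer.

Distances from I: A:2, B:2, C:3, D:2, E:1, F:2, G:1, H:2, J:4.
The largest is 4 (to J), so the eccentricity of I is 4.

4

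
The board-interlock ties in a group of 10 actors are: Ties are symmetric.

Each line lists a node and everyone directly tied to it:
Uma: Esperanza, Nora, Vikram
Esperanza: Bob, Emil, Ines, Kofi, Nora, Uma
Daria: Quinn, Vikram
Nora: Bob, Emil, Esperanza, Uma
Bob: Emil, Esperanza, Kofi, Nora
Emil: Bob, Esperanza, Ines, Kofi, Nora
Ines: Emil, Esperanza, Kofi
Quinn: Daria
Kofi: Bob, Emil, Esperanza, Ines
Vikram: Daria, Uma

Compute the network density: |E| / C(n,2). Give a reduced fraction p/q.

There are 17 edges and 10 nodes, so the maximum possible is C(10,2) = 45.
Density = 17/45.

17/45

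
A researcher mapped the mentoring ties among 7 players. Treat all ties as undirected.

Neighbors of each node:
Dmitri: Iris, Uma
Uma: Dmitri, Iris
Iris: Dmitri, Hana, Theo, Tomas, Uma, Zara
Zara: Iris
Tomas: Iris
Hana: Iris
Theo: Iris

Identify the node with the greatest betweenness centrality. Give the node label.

Unnormalized betweenness of each node: Dmitri:0, Hana:0, Iris:14, Theo:0, Tomas:0, Uma:0, Zara:0.
Iris has the largest value, 14, making it the main broker — the node through which the most shortest paths run.

Iris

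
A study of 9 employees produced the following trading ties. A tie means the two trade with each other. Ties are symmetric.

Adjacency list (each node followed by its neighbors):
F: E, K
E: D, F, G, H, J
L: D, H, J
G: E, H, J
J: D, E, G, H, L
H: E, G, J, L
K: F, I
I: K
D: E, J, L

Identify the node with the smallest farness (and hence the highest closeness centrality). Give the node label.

E

Farness (sum of distances to all others) for each node — D:16, E:12, F:15, G:16, H:15, I:27, J:14, K:20, L:19.
The smallest farness is 12, for E, so E has the highest closeness.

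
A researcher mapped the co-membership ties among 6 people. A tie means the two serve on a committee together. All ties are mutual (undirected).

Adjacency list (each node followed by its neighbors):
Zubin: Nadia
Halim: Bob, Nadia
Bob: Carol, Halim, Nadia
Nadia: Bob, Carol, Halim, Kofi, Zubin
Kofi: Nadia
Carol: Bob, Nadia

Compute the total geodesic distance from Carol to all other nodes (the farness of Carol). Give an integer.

Distances from Carol: Bob:1, Halim:2, Kofi:2, Nadia:1, Zubin:2.
Sum = 1 + 2 + 2 + 1 + 2 = 8.

8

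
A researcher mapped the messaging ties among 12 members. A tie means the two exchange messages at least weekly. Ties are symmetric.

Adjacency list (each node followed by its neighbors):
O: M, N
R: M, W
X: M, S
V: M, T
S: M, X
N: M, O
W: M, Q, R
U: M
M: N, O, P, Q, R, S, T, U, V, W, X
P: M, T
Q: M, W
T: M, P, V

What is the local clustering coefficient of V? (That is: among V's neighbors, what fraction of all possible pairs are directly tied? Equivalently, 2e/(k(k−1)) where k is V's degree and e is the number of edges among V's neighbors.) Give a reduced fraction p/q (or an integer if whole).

1

V's neighbors: M and T (k = 2).
Possible neighbor pairs: C(2,2) = 1. Edges among them: M–T → e = 1.
Clustering(V) = 1/1.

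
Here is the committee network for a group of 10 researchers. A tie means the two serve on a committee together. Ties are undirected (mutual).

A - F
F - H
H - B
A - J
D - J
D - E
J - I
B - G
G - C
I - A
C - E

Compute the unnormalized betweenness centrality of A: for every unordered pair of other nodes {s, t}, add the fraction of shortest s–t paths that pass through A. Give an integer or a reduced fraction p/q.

19/2

Pairs whose geodesics pass through A — G–I: 1/2; B–I: 1; B–J: 1; H–I: 1; H–J: 1; H–D: 1; F–I: 1; F–J: 1; F–D: 1; F–E: 1.
All other pairs contribute 0.
Summing the contributions gives betweenness(A) = 19/2.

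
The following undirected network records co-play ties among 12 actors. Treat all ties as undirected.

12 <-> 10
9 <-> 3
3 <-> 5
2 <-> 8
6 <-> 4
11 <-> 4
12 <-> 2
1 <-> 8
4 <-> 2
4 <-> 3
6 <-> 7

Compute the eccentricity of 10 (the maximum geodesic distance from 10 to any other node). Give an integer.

Distances from 10: 1:4, 2:2, 3:4, 4:3, 5:5, 6:4, 7:5, 8:3, 9:5, 11:4, 12:1.
The largest is 5 (to 7, 5, and 9), so the eccentricity of 10 is 5.

5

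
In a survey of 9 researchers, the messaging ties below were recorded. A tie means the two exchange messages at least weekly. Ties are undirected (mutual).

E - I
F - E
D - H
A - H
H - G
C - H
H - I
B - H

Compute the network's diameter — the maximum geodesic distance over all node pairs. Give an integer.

4

Eccentricity of each node (its greatest distance to any other): A:4, B:4, C:4, D:4, E:3, F:4, G:4, H:3, I:2.
The maximum eccentricity is 4, realized for instance by the pair A–F via A – H – I – E – F. So the diameter is 4.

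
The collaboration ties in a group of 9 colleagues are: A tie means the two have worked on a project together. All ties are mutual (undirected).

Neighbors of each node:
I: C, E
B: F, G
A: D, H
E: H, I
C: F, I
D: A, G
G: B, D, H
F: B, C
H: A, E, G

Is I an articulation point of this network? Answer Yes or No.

No

Even without I, every remaining node can still reach every other (the residual graph is connected), so I is not a cut vertex.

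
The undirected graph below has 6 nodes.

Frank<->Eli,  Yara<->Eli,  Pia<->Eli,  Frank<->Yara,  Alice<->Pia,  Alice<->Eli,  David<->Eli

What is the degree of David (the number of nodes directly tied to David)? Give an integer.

1

David is directly tied to Eli. That is 1 neighbor, so the degree of David is 1.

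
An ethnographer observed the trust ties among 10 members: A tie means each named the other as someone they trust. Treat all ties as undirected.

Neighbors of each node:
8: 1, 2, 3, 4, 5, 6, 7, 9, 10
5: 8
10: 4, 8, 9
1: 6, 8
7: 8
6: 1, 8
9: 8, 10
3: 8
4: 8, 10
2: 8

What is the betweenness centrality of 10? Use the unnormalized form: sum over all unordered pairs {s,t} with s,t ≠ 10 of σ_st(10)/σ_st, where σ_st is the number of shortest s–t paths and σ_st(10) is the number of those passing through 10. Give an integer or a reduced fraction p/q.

Pairs whose geodesics pass through 10 — 4–9: 1/2.
All other pairs contribute 0.
Summing the contributions gives betweenness(10) = 1/2.

1/2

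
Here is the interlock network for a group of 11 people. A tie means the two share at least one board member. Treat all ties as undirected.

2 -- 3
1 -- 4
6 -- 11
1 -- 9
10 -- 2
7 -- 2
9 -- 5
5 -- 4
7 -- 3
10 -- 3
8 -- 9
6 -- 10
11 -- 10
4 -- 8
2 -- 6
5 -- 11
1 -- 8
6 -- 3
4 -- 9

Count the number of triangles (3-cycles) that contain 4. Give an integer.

4

4's neighbors: 1, 5, 8, and 9.
Neighbor pairs that are themselves tied: 4–1–8; 4–1–9; 4–5–9; 4–8–9. Each forms one triangle with 4, for 4 in total.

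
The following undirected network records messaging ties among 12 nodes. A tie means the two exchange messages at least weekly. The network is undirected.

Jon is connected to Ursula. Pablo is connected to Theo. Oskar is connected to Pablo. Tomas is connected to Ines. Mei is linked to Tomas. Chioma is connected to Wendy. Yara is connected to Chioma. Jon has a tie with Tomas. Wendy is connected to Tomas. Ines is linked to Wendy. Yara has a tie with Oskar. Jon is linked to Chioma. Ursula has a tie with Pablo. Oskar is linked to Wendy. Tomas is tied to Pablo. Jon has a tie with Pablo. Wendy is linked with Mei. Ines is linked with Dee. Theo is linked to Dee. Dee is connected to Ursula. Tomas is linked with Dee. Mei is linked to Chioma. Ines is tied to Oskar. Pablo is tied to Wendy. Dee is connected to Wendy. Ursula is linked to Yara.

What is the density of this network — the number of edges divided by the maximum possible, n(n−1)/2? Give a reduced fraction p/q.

13/33

There are 26 edges and 12 nodes, so the maximum possible is C(12,2) = 66.
Density = 26/66 = 13/33.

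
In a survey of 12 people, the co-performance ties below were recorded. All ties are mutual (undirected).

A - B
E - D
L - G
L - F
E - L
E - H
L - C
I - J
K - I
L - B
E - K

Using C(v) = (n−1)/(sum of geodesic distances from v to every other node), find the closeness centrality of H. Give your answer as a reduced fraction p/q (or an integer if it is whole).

11/30

Distances from H: A:4, B:3, C:3, D:2, E:1, F:3, G:3, I:3, J:4, K:2, L:2. Sum = 30.
n = 12, so closeness = 11/30.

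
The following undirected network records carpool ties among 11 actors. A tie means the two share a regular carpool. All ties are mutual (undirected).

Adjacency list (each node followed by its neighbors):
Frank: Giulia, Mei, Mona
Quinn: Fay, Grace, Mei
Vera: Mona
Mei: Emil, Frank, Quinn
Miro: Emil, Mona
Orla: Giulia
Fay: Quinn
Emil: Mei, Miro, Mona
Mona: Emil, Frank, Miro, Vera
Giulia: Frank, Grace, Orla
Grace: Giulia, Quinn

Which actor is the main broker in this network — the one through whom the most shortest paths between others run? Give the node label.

Frank

Unnormalized betweenness of each node: Emil:13/2, Fay:0, Frank:31/2, Giulia:25/2, Grace:4, Mei:13, Miro:0, Mona:14, Orla:0, Quinn:23/2, Vera:0.
Frank has the largest value, 31/2, making it the main broker — the node through which the most shortest paths run.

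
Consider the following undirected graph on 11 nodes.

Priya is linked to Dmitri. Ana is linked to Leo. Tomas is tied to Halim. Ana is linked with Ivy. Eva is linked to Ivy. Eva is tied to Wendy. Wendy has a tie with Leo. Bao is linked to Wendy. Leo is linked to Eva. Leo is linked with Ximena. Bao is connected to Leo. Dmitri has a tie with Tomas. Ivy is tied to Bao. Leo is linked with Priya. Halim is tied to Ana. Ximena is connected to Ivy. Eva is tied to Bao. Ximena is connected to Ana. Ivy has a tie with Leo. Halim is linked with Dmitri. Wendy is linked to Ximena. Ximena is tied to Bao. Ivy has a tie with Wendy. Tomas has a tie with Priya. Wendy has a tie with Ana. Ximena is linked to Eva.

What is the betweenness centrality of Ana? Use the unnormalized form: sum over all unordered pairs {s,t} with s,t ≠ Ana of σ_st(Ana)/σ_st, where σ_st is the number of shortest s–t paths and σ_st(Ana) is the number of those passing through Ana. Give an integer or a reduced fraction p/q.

9

Pairs whose geodesics pass through Ana — Tomas–Ivy: 1/2; Tomas–Ximena: 1/2; Tomas–Wendy: 1/2; Dmitri–Ivy: 1/2; Dmitri–Ximena: 1/2; Dmitri–Wendy: 1/2; Halim–Ivy: 1; Halim–Ximena: 1; Halim–Leo: 1; Halim–Bao: 4/4; Halim–Eva: 4/4; Halim–Wendy: 1.
All other pairs contribute 0.
Summing the contributions gives betweenness(Ana) = 9.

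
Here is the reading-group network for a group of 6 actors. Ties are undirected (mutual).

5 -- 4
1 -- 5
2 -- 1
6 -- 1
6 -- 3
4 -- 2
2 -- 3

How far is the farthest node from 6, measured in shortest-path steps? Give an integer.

3

Distances from 6: 1:1, 2:2, 3:1, 4:3, 5:2.
The largest is 3 (to 4), so the eccentricity of 6 is 3.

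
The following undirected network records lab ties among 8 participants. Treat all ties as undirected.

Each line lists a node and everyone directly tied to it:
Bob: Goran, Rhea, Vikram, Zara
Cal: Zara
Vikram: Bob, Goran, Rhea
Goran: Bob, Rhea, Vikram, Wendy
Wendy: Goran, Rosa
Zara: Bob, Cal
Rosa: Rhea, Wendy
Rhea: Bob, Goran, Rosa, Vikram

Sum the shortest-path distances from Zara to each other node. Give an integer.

14

Distances from Zara: Bob:1, Cal:1, Goran:2, Rhea:2, Rosa:3, Vikram:2, Wendy:3.
Sum = 1 + 1 + 2 + 2 + 3 + 2 + 3 = 14.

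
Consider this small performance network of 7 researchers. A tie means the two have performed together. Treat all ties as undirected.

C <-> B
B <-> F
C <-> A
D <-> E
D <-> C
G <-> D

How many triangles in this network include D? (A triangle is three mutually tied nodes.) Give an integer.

D's neighbors are C, E, and G, but none of them are tied to each other, so no triangle contains D.

0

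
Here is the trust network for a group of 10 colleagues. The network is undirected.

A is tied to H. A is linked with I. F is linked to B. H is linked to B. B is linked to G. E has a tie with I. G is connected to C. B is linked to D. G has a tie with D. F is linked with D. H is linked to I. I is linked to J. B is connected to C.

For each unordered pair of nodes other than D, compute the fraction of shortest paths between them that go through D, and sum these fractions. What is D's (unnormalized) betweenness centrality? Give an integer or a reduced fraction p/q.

1/2

Pairs whose geodesics pass through D — F–G: 1/2.
All other pairs contribute 0.
Summing the contributions gives betweenness(D) = 1/2.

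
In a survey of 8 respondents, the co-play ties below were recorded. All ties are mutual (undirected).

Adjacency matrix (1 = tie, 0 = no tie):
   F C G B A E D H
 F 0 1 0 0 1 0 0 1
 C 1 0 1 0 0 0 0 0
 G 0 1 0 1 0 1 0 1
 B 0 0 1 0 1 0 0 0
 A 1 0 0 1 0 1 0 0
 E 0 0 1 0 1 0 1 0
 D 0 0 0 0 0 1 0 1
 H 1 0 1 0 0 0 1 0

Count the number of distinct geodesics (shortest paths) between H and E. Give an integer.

2

The shortest distance is 2. The length-2 paths are: H–G–E; H–D–E.
That gives 2 distinct shortest paths.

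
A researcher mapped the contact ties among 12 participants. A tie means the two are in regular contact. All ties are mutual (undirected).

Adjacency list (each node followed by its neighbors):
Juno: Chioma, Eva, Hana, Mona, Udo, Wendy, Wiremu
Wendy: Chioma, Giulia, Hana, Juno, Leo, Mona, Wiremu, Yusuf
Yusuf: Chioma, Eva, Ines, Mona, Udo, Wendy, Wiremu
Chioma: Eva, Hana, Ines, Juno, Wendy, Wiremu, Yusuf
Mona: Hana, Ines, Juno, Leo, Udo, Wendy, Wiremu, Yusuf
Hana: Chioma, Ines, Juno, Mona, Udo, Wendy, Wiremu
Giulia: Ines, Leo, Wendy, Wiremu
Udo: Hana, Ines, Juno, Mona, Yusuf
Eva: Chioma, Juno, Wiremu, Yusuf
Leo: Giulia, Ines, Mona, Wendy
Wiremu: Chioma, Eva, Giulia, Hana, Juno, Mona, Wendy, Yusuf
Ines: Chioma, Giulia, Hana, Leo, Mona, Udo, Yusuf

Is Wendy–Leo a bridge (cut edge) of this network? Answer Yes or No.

Even without that edge, Wendy still reaches Leo via Wendy – Giulia – Leo, so the network stays connected. Not a bridge.

No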